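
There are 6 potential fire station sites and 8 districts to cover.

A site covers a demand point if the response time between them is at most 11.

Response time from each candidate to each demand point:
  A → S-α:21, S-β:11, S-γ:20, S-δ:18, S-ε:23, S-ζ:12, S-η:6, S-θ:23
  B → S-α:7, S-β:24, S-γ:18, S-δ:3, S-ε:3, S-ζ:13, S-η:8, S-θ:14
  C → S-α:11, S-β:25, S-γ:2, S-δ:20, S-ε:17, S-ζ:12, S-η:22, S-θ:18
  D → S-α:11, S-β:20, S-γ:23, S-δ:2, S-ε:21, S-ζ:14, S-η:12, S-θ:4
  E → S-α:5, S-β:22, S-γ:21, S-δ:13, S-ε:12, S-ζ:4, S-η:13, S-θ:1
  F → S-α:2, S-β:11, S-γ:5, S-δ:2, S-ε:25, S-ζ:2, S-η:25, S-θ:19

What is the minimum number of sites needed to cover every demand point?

3

Coverage sets (demand points within 11 of each site):
  A: {S-β, S-η}
  B: {S-α, S-δ, S-ε, S-η}
  C: {S-α, S-γ}
  D: {S-α, S-δ, S-θ}
  E: {S-α, S-ζ, S-θ}
  F: {S-α, S-β, S-γ, S-δ, S-ζ}
No 2 sites suffice: every size-2 union leaves at least one demand point uncovered.
But {B, D, F} covers everything, so the minimum is 3.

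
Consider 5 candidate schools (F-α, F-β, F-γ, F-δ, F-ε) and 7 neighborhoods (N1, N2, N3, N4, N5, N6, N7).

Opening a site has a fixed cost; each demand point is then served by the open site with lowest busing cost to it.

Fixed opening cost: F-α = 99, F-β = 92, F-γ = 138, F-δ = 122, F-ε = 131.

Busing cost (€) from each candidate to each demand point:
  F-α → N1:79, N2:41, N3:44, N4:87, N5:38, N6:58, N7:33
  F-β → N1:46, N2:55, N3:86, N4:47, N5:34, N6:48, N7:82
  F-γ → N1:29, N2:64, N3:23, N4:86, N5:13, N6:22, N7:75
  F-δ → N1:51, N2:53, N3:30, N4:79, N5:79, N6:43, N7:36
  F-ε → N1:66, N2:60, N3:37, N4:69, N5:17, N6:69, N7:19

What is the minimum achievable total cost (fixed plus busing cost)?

Open {F-γ}: assign each demand point to its cheapest open site.
  N1→F-γ 29, N2→F-γ 64, N3→F-γ 23, N4→F-γ 86, N5→F-γ 13, N6→F-γ 22, N7→F-γ 75
  busing cost 312, fixed 138 → total 450.
Compare {F-ε}: busing cost 337 + fixed 131 = 468.
Compare {F-α}: busing cost 380 + fixed 99 = 479.
Compare {F-α, F-β}: busing cost 293 + fixed 191 = 484.
All other subsets cost ≥ 468. Minimum total cost: 450.

450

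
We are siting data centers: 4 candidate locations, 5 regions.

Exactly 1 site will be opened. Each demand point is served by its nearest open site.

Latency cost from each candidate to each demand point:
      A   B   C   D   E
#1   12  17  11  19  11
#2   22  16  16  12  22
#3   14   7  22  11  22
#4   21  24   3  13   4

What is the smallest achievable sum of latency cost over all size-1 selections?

65

Open {#4}.
  A→#4 21, B→#4 24, C→#4 3, D→#4 13, E→#4 4  ⇒ total 65.
Compare {#1}: total 70.
Compare {#3}: total 76.
No size-1 selection does better; minimum is 65.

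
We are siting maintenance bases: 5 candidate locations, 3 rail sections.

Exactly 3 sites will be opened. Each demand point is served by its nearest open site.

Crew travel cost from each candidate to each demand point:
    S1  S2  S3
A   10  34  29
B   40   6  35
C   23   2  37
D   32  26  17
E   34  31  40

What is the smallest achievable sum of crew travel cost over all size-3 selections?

29

Open {A, C, D}.
  S1→A 10, S2→C 2, S3→D 17  ⇒ total 29.
Compare {A, B, D}: total 33.
Compare {A, B, C}: total 41.
No size-3 selection does better; minimum is 29.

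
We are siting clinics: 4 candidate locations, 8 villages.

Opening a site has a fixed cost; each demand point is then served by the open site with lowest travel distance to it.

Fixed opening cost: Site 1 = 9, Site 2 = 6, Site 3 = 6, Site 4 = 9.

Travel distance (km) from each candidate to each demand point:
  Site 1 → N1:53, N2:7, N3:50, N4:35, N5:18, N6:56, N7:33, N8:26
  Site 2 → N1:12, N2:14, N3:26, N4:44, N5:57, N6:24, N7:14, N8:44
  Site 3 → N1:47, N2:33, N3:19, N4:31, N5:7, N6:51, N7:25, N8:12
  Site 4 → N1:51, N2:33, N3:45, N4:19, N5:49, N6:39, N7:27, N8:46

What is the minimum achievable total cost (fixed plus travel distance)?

Open {Site 2, Site 3, Site 4}: assign each demand point to its cheapest open site.
  N1→Site 2 12, N2→Site 2 14, N3→Site 3 19, N4→Site 4 19, N5→Site 3 7, N6→Site 2 24, N7→Site 2 14, N8→Site 3 12
  travel distance 121, fixed 21 → total 142.
Compare {Site 1, Site 2, Site 3, Site 4}: travel distance 114 + fixed 30 = 144.
Compare {Site 2, Site 3}: travel distance 133 + fixed 12 = 145.
Compare {Site 1, Site 2, Site 3}: travel distance 126 + fixed 21 = 147.
All other subsets cost ≥ 144. Minimum total cost: 142.

142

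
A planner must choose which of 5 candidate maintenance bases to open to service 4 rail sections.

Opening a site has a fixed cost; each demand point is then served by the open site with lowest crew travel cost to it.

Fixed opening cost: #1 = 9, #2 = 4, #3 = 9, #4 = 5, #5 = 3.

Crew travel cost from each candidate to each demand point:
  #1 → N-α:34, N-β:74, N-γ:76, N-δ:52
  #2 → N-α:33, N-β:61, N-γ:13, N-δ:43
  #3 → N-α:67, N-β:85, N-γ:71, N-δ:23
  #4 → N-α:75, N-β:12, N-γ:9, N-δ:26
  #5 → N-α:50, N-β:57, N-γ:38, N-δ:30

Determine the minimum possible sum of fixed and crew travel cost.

Open {#2, #4}: assign each demand point to its cheapest open site.
  N-α→#2 33, N-β→#4 12, N-γ→#4 9, N-δ→#4 26
  crew travel cost 80, fixed 9 → total 89.
Compare {#2, #4, #5}: crew travel cost 80 + fixed 12 = 92.
Compare {#1, #4}: crew travel cost 81 + fixed 14 = 95.
Compare {#2, #3, #4}: crew travel cost 77 + fixed 18 = 95.
All other subsets cost ≥ 92. Minimum total cost: 89.

89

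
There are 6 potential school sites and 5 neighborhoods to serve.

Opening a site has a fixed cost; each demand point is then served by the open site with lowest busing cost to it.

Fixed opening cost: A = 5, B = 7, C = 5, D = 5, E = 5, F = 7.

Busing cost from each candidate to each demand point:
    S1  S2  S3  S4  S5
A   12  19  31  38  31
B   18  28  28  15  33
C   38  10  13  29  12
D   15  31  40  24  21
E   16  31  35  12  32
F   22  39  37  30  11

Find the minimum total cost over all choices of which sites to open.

Open {C, E}: assign each demand point to its cheapest open site.
  S1→E 16, S2→C 10, S3→C 13, S4→E 12, S5→C 12
  busing cost 63, fixed 10 → total 73.
Compare {A, C, E}: busing cost 59 + fixed 15 = 74.
Compare {C, D, E}: busing cost 62 + fixed 15 = 77.
Compare {A, B, C}: busing cost 62 + fixed 17 = 79.
All other subsets cost ≥ 74. Minimum total cost: 73.

73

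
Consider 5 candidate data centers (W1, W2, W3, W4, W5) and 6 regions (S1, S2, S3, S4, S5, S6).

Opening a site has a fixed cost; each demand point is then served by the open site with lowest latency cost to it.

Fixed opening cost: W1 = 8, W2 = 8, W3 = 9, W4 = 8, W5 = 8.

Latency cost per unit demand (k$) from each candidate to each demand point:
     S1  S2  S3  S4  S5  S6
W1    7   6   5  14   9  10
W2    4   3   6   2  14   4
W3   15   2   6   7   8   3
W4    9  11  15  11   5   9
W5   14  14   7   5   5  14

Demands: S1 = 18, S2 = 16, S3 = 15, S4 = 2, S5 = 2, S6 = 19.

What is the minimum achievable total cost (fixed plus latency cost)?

Open {W1, W2, W3}: assign each demand point to its cheapest open site.
  S1→W2 18×4=72, S2→W3 16×2=32, S3→W1 15×5=75, S4→W2 2×2=4, S5→W3 2×8=16, S6→W3 19×3=57
  latency cost 256, fixed 25 → total 281.
Compare {W1, W2, W3, W4}: latency cost 250 + fixed 33 = 283.
Compare {W1, W2, W3, W5}: latency cost 250 + fixed 33 = 283.
Compare {W2, W3}: latency cost 271 + fixed 17 = 288.
All other subsets cost ≥ 283. Minimum total cost: 281.

281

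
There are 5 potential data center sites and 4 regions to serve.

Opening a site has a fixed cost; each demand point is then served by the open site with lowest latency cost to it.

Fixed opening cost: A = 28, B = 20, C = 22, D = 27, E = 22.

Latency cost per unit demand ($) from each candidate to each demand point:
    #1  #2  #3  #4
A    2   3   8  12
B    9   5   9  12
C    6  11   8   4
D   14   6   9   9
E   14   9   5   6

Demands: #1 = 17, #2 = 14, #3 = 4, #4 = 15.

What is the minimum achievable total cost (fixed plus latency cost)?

218

Open {A, C}: assign each demand point to its cheapest open site.
  #1→A 17×2=34, #2→A 14×3=42, #3→A 4×8=32, #4→C 15×4=60
  latency cost 168, fixed 50 → total 218.
Compare {A, C, E}: latency cost 156 + fixed 72 = 228.
Compare {A, E}: latency cost 186 + fixed 50 = 236.
Compare {A, B, C}: latency cost 168 + fixed 70 = 238.
All other subsets cost ≥ 228. Minimum total cost: 218.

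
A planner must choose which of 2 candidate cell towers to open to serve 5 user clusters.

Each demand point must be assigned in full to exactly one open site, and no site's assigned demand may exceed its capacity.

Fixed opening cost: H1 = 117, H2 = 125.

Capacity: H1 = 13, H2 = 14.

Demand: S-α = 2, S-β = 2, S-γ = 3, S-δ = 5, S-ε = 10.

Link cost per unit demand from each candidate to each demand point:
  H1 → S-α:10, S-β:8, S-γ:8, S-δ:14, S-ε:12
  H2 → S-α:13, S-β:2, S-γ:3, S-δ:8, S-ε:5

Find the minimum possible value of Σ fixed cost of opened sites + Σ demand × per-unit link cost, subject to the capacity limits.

407

Open {H1, H2}; cheapest assignment that respects the capacities:
  H1 (cap 13, load 9): S-α, S-β, S-δ — cost 2×10 + 2×8 + 5×14 = 106
  H2 (cap 14, load 13): S-γ, S-ε — cost 3×3 + 10×5 = 59
  Shipping 165, fixed 242 → total 407.
  Any other capacity-feasible assignment to {H1, H2} ships for at least 165.
Total demand is 22 and no other set of sites has combined capacity ≥ 22, so {H1, H2} is the only feasible choice of open sites. Minimum: 407.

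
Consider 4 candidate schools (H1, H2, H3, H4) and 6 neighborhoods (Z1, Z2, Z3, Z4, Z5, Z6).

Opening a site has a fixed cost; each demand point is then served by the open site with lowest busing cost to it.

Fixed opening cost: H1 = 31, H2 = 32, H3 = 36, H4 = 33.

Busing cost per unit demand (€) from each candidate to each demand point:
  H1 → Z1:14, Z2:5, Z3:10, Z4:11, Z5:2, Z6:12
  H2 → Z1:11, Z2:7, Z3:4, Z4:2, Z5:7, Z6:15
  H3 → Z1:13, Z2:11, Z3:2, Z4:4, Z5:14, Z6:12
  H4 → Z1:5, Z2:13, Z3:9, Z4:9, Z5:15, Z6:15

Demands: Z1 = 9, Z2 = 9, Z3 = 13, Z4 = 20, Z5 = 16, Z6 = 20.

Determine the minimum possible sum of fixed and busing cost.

550

Open {H1, H2, H4}: assign each demand point to its cheapest open site.
  Z1→H4 9×5=45, Z2→H1 9×5=45, Z3→H2 13×4=52, Z4→H2 20×2=40, Z5→H1 16×2=32, Z6→H1 20×12=240
  busing cost 454, fixed 96 → total 550.
Compare {H1, H2, H3, H4}: busing cost 428 + fixed 132 = 560.
Compare {H1, H3, H4}: busing cost 468 + fixed 100 = 568.
Compare {H1, H2}: busing cost 508 + fixed 63 = 571.
All other subsets cost ≥ 560. Minimum total cost: 550.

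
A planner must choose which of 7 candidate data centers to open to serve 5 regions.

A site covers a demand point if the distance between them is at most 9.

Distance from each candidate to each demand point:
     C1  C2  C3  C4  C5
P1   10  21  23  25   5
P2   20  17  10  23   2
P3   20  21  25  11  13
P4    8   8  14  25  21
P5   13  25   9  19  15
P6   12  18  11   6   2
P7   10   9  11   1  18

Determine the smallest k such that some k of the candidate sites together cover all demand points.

3

Coverage sets (demand points within 9 of each site):
  P1: {C5}
  P2: {C5}
  P3: {}
  P4: {C1, C2}
  P5: {C3}
  P6: {C4, C5}
  P7: {C2, C4}
No 2 sites suffice: every size-2 union leaves at least one demand point uncovered.
But {P4, P5, P6} covers everything, so the minimum is 3.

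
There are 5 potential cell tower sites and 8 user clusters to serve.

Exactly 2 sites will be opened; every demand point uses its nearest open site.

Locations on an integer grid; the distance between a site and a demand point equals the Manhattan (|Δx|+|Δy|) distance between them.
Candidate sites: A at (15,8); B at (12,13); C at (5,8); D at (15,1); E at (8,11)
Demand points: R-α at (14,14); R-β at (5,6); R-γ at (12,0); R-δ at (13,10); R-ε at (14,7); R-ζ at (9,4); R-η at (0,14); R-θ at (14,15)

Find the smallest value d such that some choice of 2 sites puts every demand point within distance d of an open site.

11

Open {A, C}.
  Farthest demand point is R-γ at distance 11 (to A); all others are ≤ 11.
With {A, E} the worst case is 11.
With {D, E} the worst case is 11.
No size-2 selection achieves below 11.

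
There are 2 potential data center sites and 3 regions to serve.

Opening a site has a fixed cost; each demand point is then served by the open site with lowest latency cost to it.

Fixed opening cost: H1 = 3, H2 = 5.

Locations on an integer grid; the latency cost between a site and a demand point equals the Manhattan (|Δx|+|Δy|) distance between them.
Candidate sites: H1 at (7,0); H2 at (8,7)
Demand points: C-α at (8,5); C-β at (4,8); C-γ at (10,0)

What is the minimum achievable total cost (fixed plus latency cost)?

Open {H1, H2}: assign each demand point to its cheapest open site.
  C-α→H2 2, C-β→H2 5, C-γ→H1 3
  latency cost 10, fixed 8 → total 18.
Compare {H2}: latency cost 16 + fixed 5 = 21.
Compare {H1}: latency cost 20 + fixed 3 = 23.

18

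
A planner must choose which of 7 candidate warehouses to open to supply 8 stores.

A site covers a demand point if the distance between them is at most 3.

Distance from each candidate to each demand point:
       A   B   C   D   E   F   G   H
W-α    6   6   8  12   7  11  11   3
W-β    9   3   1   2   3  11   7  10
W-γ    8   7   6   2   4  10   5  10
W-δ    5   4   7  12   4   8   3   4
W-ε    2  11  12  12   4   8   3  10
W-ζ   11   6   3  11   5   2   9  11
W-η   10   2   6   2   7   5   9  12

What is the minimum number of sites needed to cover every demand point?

Coverage sets (demand points within 3 of each site):
  W-α: {H}
  W-β: {B, C, D, E}
  W-γ: {D}
  W-δ: {G}
  W-ε: {A, G}
  W-ζ: {C, F}
  W-η: {B, D}
No 3 sites suffice: every size-3 union leaves at least one demand point uncovered.
But {W-α, W-β, W-ε, W-ζ} covers everything, so the minimum is 4.

4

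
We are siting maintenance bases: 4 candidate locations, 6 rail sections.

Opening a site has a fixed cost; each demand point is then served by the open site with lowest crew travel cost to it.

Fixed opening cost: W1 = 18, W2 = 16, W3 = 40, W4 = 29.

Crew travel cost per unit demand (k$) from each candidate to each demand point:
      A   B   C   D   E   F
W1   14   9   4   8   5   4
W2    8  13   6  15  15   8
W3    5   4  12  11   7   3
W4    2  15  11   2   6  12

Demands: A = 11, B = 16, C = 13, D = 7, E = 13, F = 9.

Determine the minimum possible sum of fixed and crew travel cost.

331

Open {W1, W3, W4}: assign each demand point to its cheapest open site.
  A→W4 11×2=22, B→W3 16×4=64, C→W1 13×4=52, D→W4 7×2=14, E→W1 13×5=65, F→W3 9×3=27
  crew travel cost 244, fixed 87 → total 331.
Compare {W1, W2, W3, W4}: crew travel cost 244 + fixed 103 = 347.
Compare {W2, W3, W4}: crew travel cost 283 + fixed 85 = 368.
Compare {W1, W3}: crew travel cost 319 + fixed 58 = 377.
All other subsets cost ≥ 347. Minimum total cost: 331.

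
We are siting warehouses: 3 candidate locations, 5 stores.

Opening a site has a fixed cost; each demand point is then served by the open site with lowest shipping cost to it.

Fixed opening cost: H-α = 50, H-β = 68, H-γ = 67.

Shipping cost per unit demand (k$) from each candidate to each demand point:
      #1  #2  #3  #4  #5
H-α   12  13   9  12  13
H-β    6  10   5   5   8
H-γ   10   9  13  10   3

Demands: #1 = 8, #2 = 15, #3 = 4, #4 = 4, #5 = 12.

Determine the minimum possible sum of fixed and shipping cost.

394

Open {H-β, H-γ}: assign each demand point to its cheapest open site.
  #1→H-β 8×6=48, #2→H-γ 15×9=135, #3→H-β 4×5=20, #4→H-β 4×5=20, #5→H-γ 12×3=36
  shipping cost 259, fixed 135 → total 394.
Compare {H-β}: shipping cost 334 + fixed 68 = 402.
Compare {H-γ}: shipping cost 343 + fixed 67 = 410.
Compare {H-α, H-γ}: shipping cost 327 + fixed 117 = 444.
All other subsets cost ≥ 402. Minimum total cost: 394.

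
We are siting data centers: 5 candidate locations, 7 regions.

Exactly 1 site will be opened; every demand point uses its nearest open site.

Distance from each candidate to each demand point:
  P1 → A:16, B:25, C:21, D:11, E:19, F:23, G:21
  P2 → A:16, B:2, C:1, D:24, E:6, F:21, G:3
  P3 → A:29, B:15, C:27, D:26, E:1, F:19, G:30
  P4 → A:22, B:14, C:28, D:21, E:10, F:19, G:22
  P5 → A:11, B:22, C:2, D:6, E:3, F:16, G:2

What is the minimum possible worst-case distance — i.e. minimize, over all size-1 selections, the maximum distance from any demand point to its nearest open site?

22

Open {P5}.
  Farthest demand point is B at distance 22 (to P5); all others are ≤ 22.
With {P2} the worst case is 24.
With {P1} the worst case is 25.
No size-1 selection achieves below 22.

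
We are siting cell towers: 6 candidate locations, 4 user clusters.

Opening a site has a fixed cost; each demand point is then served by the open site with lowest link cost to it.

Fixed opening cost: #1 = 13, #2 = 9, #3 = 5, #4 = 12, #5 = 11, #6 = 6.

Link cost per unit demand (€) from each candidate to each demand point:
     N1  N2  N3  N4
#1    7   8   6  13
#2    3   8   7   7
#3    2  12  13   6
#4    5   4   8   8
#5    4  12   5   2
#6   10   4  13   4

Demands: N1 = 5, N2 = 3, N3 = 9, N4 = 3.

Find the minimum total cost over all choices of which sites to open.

95

Open {#3, #5, #6}: assign each demand point to its cheapest open site.
  N1→#3 5×2=10, N2→#6 3×4=12, N3→#5 9×5=45, N4→#5 3×2=6
  link cost 73, fixed 22 → total 95.
Compare {#5, #6}: link cost 83 + fixed 17 = 100.
Compare {#3, #4, #5}: link cost 73 + fixed 28 = 101.
Compare {#2, #5, #6}: link cost 78 + fixed 26 = 104.
All other subsets cost ≥ 100. Minimum total cost: 95.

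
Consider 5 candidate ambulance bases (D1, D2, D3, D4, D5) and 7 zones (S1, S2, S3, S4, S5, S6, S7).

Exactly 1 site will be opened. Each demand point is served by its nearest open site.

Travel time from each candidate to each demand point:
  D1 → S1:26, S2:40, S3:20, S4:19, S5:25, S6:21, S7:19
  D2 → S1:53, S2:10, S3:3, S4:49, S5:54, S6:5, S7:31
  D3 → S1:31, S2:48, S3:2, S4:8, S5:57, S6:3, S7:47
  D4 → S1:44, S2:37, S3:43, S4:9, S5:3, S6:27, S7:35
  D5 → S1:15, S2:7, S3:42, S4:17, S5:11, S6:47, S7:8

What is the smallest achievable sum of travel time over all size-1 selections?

147

Open {D5}.
  S1→D5 15, S2→D5 7, S3→D5 42, S4→D5 17, S5→D5 11, S6→D5 47, S7→D5 8  ⇒ total 147.
Compare {D1}: total 170.
Compare {D3}: total 196.
No size-1 selection does better; minimum is 147.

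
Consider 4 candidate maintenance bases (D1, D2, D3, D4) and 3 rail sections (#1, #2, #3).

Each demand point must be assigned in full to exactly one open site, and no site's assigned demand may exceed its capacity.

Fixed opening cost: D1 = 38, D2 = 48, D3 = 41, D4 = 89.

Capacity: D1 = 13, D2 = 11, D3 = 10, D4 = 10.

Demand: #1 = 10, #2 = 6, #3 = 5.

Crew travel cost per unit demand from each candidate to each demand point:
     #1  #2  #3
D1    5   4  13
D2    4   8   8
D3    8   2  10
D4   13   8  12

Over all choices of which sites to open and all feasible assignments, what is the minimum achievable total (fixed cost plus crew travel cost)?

Open {D1, D2}; cheapest assignment that respects the capacities:
  D1 (cap 13, load 11): #2, #3 — cost 6×4 + 5×13 = 89
  D2 (cap 11, load 10): #1 — cost 10×4 = 40
  Shipping 129, fixed 86 → total 215.
  Any other capacity-feasible assignment to {D1, D2} ships for at least 129.
Compare {D1, D2, D3}: its best feasible assignment gives total 229.
Compare {D1, D3}: its best feasible assignment gives total 248.
Every other set of open sites that can feasibly serve all demand totals ≥ 229 even under its best assignment. Minimum: 215.

215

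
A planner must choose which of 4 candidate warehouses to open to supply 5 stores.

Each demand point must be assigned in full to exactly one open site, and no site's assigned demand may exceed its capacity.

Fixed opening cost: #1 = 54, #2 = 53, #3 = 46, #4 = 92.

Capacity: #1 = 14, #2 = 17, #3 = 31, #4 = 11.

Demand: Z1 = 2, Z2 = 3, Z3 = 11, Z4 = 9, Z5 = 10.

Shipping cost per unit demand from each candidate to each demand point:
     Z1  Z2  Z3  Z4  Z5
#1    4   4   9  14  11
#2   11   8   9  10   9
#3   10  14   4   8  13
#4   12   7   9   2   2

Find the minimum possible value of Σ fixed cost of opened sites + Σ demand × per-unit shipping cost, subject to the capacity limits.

336

Open {#3, #4}; cheapest assignment that respects the capacities:
  #3 (cap 31, load 25): Z1, Z2, Z3, Z4 — cost 2×10 + 3×14 + 11×4 + 9×8 = 178
  #4 (cap 11, load 10): Z5 — cost 10×2 = 20
  Shipping 198, fixed 138 → total 336.
  Any other capacity-feasible assignment to {#3, #4} ships for at least 198.
Compare {#1, #3, #4}: its best feasible assignment gives total 348.
Compare {#2, #3}: its best feasible assignment gives total 349.
Every other set of open sites that can feasibly serve all demand totals ≥ 348 even under its best assignment. Minimum: 336.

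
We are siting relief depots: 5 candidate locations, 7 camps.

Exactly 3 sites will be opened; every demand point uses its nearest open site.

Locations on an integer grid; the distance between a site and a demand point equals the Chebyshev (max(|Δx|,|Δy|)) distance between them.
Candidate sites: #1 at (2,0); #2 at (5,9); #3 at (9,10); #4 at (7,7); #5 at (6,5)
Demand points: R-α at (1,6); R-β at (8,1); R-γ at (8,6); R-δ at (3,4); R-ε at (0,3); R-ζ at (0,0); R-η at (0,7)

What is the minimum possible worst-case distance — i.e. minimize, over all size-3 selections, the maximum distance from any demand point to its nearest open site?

5

Open {#1, #2, #5}.
  Farthest demand point is R-η at distance 5 (to #2); all others are ≤ 5.
With {#1, #2, #3} the worst case is 6.
With {#1, #2, #4} the worst case is 6.
No size-3 selection achieves below 5.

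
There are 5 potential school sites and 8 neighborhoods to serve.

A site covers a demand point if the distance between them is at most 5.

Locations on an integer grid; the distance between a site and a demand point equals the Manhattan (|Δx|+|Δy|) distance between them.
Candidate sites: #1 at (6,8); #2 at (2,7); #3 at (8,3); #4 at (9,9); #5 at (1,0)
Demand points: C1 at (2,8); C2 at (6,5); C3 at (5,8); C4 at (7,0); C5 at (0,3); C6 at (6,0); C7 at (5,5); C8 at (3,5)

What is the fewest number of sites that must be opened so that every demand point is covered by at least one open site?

3

Coverage sets (demand points within 5 of each site):
  #1: {C1, C2, C3, C7}
  #2: {C1, C3, C7, C8}
  #3: {C2, C4, C6, C7}
  #4: {C3}
  #5: {C5, C6}
No 2 sites suffice: every size-2 union leaves at least one demand point uncovered.
But {#2, #3, #5} covers everything, so the minimum is 3.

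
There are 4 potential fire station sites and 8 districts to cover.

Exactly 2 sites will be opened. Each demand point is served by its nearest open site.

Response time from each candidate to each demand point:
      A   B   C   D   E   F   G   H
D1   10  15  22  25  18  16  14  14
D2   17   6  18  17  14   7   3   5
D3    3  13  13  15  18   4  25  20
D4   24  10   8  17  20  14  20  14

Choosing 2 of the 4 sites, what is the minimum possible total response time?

Open {D2, D3}.
  A→D3 3, B→D2 6, C→D3 13, D→D3 15, E→D2 14, F→D3 4, G→D2 3, H→D2 5  ⇒ total 63.
Compare {D2, D4}: total 77.
Compare {D1, D2}: total 80.
No size-2 selection does better; minimum is 63.

63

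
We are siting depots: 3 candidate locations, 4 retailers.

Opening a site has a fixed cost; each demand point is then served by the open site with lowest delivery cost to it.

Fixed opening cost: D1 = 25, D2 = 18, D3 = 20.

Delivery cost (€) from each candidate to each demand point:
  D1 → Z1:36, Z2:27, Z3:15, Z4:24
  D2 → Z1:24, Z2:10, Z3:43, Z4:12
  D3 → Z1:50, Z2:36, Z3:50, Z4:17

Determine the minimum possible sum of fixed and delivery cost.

104

Open {D1, D2}: assign each demand point to its cheapest open site.
  Z1→D2 24, Z2→D2 10, Z3→D1 15, Z4→D2 12
  delivery cost 61, fixed 43 → total 104.
Compare {D2}: delivery cost 89 + fixed 18 = 107.
Compare {D1, D2, D3}: delivery cost 61 + fixed 63 = 124.
Compare {D1}: delivery cost 102 + fixed 25 = 127.
All other subsets cost ≥ 107. Minimum total cost: 104.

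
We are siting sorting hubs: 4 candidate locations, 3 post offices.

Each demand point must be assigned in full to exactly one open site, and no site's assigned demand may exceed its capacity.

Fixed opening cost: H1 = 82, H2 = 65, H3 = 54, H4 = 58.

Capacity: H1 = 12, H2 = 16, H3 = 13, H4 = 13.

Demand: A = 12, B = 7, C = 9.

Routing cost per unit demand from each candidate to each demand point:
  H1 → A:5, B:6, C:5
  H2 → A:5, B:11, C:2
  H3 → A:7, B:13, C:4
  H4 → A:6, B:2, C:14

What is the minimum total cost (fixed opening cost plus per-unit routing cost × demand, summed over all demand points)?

287

Open {H2, H3, H4}; cheapest assignment that respects the capacities:
  H2 (cap 16, load 12): A — cost 12×5 = 60
  H3 (cap 13, load 9): C — cost 9×4 = 36
  H4 (cap 13, load 7): B — cost 7×2 = 14
  Shipping 110, fixed 177 → total 287.
  Any other capacity-feasible assignment to {H2, H3, H4} ships for at least 110.
Compare {H2, H4}: its best feasible assignment gives total 290.
Compare {H1, H2, H4}: its best feasible assignment gives total 297.
Every other set of open sites that can feasibly serve all demand totals ≥ 290 even under its best assignment. Minimum: 287.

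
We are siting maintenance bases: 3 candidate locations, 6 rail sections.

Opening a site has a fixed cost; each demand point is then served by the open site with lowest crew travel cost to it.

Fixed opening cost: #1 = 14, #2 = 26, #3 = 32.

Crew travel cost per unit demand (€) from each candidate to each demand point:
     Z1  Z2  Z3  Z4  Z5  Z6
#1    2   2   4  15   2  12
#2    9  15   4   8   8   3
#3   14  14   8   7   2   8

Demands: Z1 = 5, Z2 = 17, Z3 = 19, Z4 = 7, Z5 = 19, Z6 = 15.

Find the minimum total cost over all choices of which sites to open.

299

Open {#1, #2}: assign each demand point to its cheapest open site.
  Z1→#1 5×2=10, Z2→#1 17×2=34, Z3→#1 19×4=76, Z4→#2 7×8=56, Z5→#1 19×2=38, Z6→#2 15×3=45
  crew travel cost 259, fixed 40 → total 299.
Compare {#1, #2, #3}: crew travel cost 252 + fixed 72 = 324.
Compare {#1, #3}: crew travel cost 327 + fixed 46 = 373.
Compare {#1}: crew travel cost 443 + fixed 14 = 457.
All other subsets cost ≥ 324. Minimum total cost: 299.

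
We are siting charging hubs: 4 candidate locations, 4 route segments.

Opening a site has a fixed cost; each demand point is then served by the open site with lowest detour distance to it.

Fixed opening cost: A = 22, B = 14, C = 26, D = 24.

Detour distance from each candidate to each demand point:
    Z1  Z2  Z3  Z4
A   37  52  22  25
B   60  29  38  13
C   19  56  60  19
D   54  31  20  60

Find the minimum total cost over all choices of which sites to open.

137

Open {A, B}: assign each demand point to its cheapest open site.
  Z1→A 37, Z2→B 29, Z3→A 22, Z4→B 13
  detour distance 101, fixed 36 → total 137.
Compare {B, C}: detour distance 99 + fixed 40 = 139.
Compare {C, D}: detour distance 89 + fixed 50 = 139.
Compare {A, B, C}: detour distance 83 + fixed 62 = 145.
All other subsets cost ≥ 139. Minimum total cost: 137.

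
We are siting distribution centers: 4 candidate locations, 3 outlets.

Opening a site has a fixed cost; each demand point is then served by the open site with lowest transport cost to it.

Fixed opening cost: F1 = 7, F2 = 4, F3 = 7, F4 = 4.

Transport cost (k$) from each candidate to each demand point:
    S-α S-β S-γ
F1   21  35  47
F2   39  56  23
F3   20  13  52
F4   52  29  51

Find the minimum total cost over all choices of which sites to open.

67

Open {F2, F3}: assign each demand point to its cheapest open site.
  S-α→F3 20, S-β→F3 13, S-γ→F2 23
  transport cost 56, fixed 11 → total 67.
Compare {F2, F3, F4}: transport cost 56 + fixed 15 = 71.
Compare {F1, F2, F3}: transport cost 56 + fixed 18 = 74.
Compare {F1, F2, F3, F4}: transport cost 56 + fixed 22 = 78.
All other subsets cost ≥ 71. Minimum total cost: 67.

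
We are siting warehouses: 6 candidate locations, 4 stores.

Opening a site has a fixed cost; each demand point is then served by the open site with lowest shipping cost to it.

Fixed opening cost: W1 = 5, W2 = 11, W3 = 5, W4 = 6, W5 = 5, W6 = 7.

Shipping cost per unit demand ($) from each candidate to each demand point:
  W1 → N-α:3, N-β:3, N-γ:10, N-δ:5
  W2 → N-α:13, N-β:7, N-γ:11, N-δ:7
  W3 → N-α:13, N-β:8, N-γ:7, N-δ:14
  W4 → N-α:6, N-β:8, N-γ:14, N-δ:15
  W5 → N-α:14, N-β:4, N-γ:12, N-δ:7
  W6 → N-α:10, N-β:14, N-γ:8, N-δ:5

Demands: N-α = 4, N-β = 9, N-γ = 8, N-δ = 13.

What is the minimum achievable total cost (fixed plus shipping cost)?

170

Open {W1, W3}: assign each demand point to its cheapest open site.
  N-α→W1 4×3=12, N-β→W1 9×3=27, N-γ→W3 8×7=56, N-δ→W1 13×5=65
  shipping cost 160, fixed 10 → total 170.
Compare {W1, W3, W5}: shipping cost 160 + fixed 15 = 175.
Compare {W1, W3, W4}: shipping cost 160 + fixed 16 = 176.
Compare {W1, W3, W6}: shipping cost 160 + fixed 17 = 177.
All other subsets cost ≥ 175. Minimum total cost: 170.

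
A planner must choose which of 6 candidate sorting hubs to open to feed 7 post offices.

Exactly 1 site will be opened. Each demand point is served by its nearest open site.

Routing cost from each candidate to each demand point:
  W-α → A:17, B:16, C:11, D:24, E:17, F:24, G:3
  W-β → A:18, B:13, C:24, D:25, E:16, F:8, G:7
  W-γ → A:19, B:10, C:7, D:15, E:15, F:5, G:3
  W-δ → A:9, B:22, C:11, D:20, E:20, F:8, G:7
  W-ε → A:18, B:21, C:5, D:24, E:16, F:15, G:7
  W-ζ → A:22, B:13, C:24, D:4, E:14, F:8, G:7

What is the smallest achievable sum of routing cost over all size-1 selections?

74

Open {W-γ}.
  A→W-γ 19, B→W-γ 10, C→W-γ 7, D→W-γ 15, E→W-γ 15, F→W-γ 5, G→W-γ 3  ⇒ total 74.
Compare {W-ζ}: total 92.
Compare {W-δ}: total 97.
No size-1 selection does better; minimum is 74.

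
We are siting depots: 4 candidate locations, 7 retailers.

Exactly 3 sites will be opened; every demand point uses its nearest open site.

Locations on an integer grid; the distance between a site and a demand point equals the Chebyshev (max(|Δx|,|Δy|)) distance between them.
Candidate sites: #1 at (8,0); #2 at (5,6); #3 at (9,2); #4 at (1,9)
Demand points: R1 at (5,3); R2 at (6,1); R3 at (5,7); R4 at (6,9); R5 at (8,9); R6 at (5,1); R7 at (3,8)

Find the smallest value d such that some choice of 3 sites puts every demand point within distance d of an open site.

3

Open {#1, #2, #3}.
  Farthest demand point is R1 at distance 3 (to #1); all others are ≤ 3.
With {#1, #2, #4} the worst case is 3.
With {#2, #3, #4} the worst case is 4.
No size-3 selection achieves below 3.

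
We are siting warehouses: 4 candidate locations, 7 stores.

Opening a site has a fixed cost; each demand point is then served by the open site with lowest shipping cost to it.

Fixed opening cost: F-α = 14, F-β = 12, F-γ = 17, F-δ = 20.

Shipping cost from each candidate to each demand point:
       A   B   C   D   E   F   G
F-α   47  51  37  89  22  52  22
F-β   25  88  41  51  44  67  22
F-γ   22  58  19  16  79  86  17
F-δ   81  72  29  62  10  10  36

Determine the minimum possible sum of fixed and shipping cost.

189

Open {F-γ, F-δ}: assign each demand point to its cheapest open site.
  A→F-γ 22, B→F-γ 58, C→F-γ 19, D→F-γ 16, E→F-δ 10, F→F-δ 10, G→F-γ 17
  shipping cost 152, fixed 37 → total 189.
Compare {F-α, F-γ, F-δ}: shipping cost 145 + fixed 51 = 196.
Compare {F-β, F-γ, F-δ}: shipping cost 152 + fixed 49 = 201.
Compare {F-α, F-β, F-γ, F-δ}: shipping cost 145 + fixed 63 = 208.
All other subsets cost ≥ 196. Minimum total cost: 189.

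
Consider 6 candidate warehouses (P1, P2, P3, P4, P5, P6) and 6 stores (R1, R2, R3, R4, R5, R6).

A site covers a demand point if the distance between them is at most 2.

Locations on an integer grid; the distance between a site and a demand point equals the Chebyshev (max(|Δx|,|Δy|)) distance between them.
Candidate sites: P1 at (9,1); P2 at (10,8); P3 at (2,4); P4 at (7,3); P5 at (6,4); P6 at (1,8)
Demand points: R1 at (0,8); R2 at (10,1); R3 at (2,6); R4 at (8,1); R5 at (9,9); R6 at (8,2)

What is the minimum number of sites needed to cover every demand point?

Coverage sets (demand points within 2 of each site):
  P1: {R2, R4, R6}
  P2: {R5}
  P3: {R3}
  P4: {R4, R6}
  P5: {R6}
  P6: {R1, R3}
No 2 sites suffice: every size-2 union leaves at least one demand point uncovered.
But {P1, P2, P6} covers everything, so the minimum is 3.

3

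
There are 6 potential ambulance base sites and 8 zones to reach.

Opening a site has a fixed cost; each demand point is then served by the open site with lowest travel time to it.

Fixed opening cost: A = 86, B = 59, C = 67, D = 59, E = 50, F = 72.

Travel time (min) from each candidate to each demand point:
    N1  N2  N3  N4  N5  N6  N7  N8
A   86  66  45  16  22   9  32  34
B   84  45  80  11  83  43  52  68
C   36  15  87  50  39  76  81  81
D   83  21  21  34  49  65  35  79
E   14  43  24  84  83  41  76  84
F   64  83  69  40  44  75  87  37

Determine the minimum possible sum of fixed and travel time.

330

Open {A, E}: assign each demand point to its cheapest open site.
  N1→E 14, N2→E 43, N3→E 24, N4→A 16, N5→A 22, N6→A 9, N7→A 32, N8→A 34
  travel time 194, fixed 136 → total 330.
Compare {A, C}: travel time 209 + fixed 153 = 362.
Compare {A, D, E}: travel time 169 + fixed 195 = 364.
Compare {A, C, E}: travel time 166 + fixed 203 = 369.
All other subsets cost ≥ 362. Minimum total cost: 330.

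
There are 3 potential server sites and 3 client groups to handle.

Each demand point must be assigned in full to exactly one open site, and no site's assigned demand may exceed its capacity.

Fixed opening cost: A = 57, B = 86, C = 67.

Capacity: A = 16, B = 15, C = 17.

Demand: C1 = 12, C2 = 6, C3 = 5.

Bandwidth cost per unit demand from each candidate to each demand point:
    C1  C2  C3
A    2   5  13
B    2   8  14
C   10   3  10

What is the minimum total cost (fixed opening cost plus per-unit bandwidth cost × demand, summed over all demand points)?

216

Open {A, C}; cheapest assignment that respects the capacities:
  A (cap 16, load 12): C1 — cost 12×2 = 24
  C (cap 17, load 11): C2, C3 — cost 6×3 + 5×10 = 68
  Shipping 92, fixed 124 → total 216.
  Any other capacity-feasible assignment to {A, C} ships for at least 92.
Compare {B, C}: its best feasible assignment gives total 245.
Compare {A, B}: its best feasible assignment gives total 262.
Every other set of open sites that can feasibly serve all demand totals ≥ 245 even under its best assignment. Minimum: 216.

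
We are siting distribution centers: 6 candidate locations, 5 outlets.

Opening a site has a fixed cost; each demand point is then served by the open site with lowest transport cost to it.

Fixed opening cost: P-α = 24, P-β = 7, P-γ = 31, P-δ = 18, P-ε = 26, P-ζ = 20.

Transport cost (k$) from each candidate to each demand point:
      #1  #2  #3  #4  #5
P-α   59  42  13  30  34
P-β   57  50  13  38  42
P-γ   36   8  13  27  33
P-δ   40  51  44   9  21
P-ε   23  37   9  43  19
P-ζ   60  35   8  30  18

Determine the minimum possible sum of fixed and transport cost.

136

Open {P-γ, P-δ}: assign each demand point to its cheapest open site.
  #1→P-γ 36, #2→P-γ 8, #3→P-γ 13, #4→P-δ 9, #5→P-δ 21
  transport cost 87, fixed 49 → total 136.
Compare {P-δ, P-ε}: transport cost 97 + fixed 44 = 141.
Compare {P-γ, P-ε}: transport cost 86 + fixed 57 = 143.
Compare {P-β, P-γ, P-δ}: transport cost 87 + fixed 56 = 143.
All other subsets cost ≥ 141. Minimum total cost: 136.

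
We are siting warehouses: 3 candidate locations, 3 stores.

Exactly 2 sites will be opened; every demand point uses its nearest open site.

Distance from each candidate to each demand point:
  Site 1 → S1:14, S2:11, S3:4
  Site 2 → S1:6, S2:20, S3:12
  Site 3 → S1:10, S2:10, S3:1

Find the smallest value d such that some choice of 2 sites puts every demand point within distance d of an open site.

10

Open {Site 1, Site 3}.
  Farthest demand point is S1 at distance 10 (to Site 3); all others are ≤ 10.
With {Site 2, Site 3} the worst case is 10.
With {Site 1, Site 2} the worst case is 11.
No size-2 selection achieves below 10.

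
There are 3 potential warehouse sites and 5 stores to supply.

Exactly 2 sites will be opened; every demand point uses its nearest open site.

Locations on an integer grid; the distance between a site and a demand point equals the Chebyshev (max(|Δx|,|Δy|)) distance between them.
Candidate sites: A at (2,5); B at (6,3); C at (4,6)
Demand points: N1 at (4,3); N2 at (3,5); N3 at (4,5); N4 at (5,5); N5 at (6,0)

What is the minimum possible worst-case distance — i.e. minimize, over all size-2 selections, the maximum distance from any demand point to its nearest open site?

3

Open {A, B}.
  Farthest demand point is N5 at distance 3 (to B); all others are ≤ 3.
With {B, C} the worst case is 3.
With {A, C} the worst case is 5.
No size-2 selection achieves below 3.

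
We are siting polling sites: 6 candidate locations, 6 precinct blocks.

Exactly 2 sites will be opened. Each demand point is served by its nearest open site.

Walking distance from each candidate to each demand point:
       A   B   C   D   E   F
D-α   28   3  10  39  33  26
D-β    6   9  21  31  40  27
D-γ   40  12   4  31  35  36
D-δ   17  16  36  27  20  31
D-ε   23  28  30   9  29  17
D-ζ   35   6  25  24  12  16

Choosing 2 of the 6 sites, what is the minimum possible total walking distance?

85

Open {D-β, D-ζ}.
  A→D-β 6, B→D-ζ 6, C→D-β 21, D→D-ζ 24, E→D-ζ 12, F→D-ζ 16  ⇒ total 85.
Compare {D-α, D-ε}: total 91.
Compare {D-β, D-ε}: total 91.
No size-2 selection does better; minimum is 85.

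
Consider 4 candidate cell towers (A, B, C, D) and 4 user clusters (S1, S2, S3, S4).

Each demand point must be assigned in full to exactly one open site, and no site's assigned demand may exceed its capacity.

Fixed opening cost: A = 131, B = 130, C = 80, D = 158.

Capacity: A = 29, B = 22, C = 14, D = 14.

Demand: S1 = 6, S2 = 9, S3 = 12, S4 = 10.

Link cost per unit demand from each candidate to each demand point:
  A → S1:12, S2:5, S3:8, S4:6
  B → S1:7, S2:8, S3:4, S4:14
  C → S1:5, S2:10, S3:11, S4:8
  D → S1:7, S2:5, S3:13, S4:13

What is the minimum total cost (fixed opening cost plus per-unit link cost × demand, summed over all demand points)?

456

Open {A, B}; cheapest assignment that respects the capacities:
  A (cap 29, load 19): S2, S4 — cost 9×5 + 10×6 = 105
  B (cap 22, load 18): S1, S3 — cost 6×7 + 12×4 = 90
  Shipping 195, fixed 261 → total 456.
  Any other capacity-feasible assignment to {A, B} ships for at least 195.
Compare {A, C}: its best feasible assignment gives total 504.
Compare {A, B, C}: its best feasible assignment gives total 524.
Every other set of open sites that can feasibly serve all demand totals ≥ 504 even under its best assignment. Minimum: 456.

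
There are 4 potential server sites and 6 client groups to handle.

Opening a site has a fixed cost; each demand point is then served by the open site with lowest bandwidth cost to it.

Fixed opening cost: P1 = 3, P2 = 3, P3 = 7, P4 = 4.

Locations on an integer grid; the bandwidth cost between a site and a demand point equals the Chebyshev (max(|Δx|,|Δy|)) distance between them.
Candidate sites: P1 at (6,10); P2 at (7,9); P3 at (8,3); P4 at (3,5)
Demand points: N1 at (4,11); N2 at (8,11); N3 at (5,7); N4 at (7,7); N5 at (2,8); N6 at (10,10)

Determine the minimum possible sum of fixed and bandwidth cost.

20

Open {P2}: assign each demand point to its cheapest open site.
  N1→P2 3, N2→P2 2, N3→P2 2, N4→P2 2, N5→P2 5, N6→P2 3
  bandwidth cost 17, fixed 3 → total 20.
Compare {P1}: bandwidth cost 18 + fixed 3 = 21.
Compare {P1, P2}: bandwidth cost 15 + fixed 6 = 21.
Compare {P2, P4}: bandwidth cost 15 + fixed 7 = 22.
All other subsets cost ≥ 21. Minimum total cost: 20.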